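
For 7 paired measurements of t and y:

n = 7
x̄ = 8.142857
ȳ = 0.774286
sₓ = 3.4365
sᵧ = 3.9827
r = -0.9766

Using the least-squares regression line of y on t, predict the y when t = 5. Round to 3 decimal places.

4.331

b = r · sᵧ/sₓ = -0.9766 · 3.9827/3.4365 = -1.131822
a = ȳ − b·x̄ = 0.774286 − (-1.131822)·8.142857 = 9.990547
ŷ(5) = a + b·5 = 9.990547 + (-1.131822)·5 = 4.331439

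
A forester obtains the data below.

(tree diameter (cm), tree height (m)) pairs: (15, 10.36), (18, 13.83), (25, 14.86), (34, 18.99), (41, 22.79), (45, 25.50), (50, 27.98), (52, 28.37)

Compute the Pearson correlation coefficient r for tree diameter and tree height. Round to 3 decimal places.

0.993

n = 8, Σx = 280, Σy = 162.68, Σxy = 6377.63, Σx² = 11240, Σy² = 3637.4096
Sxx = Σx² − (Σx)²/n = 11240 − 9800 = 1440
Sxy = Σxy − (Σx)(Σy)/n = 6377.63 − 5693.8 = 683.83
Syy = Σy² − (Σy)²/n = 3637.4096 − 3308.0978 = 329.3118
r = Sxy/√(Sxx·Syy) = 683.83/√(474208.992) = 683.83/688.628341 = 0.993032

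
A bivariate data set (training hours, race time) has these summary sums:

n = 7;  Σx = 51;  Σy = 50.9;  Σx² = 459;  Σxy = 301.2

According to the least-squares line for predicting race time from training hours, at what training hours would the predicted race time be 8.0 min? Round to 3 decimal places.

Sxx = Σx² − (Σx)²/n = 459 − 371.571429 = 87.428571
Sxy = Σxy − (Σx)(Σy)/n = 301.2 − 370.842857 = -69.642857
b = Sxy/Sxx = -69.642857/87.428571 = -0.796569
a = ȳ − b·x̄ = 7.271429 − (-0.796569)·7.285714 = 13.075
Set a + b·x = 8.0: x = (8.0 − 13.075) / (-0.796569) = 6.371077

6.371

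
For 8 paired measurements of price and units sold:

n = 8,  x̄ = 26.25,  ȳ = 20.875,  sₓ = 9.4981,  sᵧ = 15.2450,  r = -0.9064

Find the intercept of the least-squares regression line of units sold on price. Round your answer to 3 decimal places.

b = r · sᵧ/sₓ = -0.9064 · 15.245/9.4981 = -1.454824
a = ȳ − b·x̄ = 20.875 − (-1.454824)·26.25 = 59.064142

59.064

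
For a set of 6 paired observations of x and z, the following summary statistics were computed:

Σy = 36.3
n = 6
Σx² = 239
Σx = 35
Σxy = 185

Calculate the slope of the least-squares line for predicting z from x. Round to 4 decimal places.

-0.7679

Sxx = Σx² − (Σx)²/n = 239 − 204.166667 = 34.833333
Sxy = Σxy − (Σx)(Σy)/n = 185 − 211.75 = -26.75
b = Sxy/Sxx = -26.75/34.833333 = -0.767943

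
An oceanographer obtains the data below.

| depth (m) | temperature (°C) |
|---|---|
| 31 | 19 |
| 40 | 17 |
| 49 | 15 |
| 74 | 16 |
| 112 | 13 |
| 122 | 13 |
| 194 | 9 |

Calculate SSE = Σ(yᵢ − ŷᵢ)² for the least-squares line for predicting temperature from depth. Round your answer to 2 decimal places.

n = 7, Σx = 622, Σy = 102, Σxy = 7976, Σx² = 75502, Σy² = 1550
Sxx = Σx² − (Σx)²/n = 75502 − 55269.142857 = 20232.857143
Sxy = Σxy − (Σx)(Σy)/n = 7976 − 9063.428571 = -1087.428571
Syy = Σy² − (Σy)²/n = 1550 − 1486.285714 = 63.714286
b = Sxy/Sxx = -1087.428571/20232.857143 = -0.053746
SSE = Syy − b·Sxy = 63.714286 − (-0.053746)·(-1087.428571) = 5.269703

5.27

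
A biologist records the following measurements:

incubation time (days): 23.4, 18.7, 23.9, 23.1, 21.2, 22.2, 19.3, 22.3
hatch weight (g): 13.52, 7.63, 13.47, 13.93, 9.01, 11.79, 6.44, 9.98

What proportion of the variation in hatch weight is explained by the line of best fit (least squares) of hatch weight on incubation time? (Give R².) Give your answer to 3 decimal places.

n = 8, Σx = 174.1, Σy = 85.77, Σxy = 1902.361, Σx² = 3814.13, Σy² = 977.7513
Sxx = Σx² − (Σx)²/n = 3814.13 − 3788.85125 = 25.27875
Sxy = Σxy − (Σx)(Σy)/n = 1902.361 − 1866.569625 = 35.791375
Syy = Σy² − (Σy)²/n = 977.7513 − 919.561613 = 58.189687
R² = Sxy²/(Sxx·Syy) = (35.791375)²/(25.27875·58.189687) = 0.870874

0.871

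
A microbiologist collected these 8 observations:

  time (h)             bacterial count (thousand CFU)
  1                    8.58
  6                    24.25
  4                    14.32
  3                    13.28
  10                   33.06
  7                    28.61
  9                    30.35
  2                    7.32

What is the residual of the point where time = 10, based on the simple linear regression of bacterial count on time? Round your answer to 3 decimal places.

n = 8, Σx = 42, Σy = 159.77, Σxy = 1069.86, Σx² = 296
Sxx = Σx² − (Σx)²/n = 296 − 220.5 = 75.5
Sxy = Σxy − (Σx)(Σy)/n = 1069.86 − 838.7925 = 231.0675
b = Sxy/Sxx = 231.0675/75.5 = 3.060497
a = ȳ − b·x̄ = 19.97125 − 3.060497·5.25 = 3.903642
ŷ(10) = 3.903642 + 3.060497·10 = 34.508609
residual = y − ŷ = 33.06 − 34.508609 = -1.448609

-1.449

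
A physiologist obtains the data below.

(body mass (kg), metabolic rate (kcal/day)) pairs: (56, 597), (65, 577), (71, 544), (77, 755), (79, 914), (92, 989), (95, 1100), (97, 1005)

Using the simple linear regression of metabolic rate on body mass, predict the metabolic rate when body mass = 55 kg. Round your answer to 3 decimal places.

n = 8, Σx = 632, Σy = 6481, Σxy = 532875, Σx² = 51470
Sxx = Σx² − (Σx)²/n = 51470 − 49928 = 1542
Sxy = Σxy − (Σx)(Σy)/n = 532875 − 511999 = 20876
b = Sxy/Sxx = 20876/1542 = 13.538262
a = ȳ − b·x̄ = 810.125 − 13.538262·79 = -259.397698
ŷ(55) = a + b·55 = -259.397698 + 13.538262·55 = 485.206712

485.207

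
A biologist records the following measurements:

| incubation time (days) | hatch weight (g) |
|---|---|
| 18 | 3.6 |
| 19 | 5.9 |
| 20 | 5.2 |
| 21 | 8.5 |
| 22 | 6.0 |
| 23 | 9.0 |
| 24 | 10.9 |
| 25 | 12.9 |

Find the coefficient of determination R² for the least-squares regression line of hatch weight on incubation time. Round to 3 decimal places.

0.848

n = 8, Σx = 172, Σy = 62, Σxy = 1382.5, Σx² = 3740, Σy² = 549.28
Sxx = Σx² − (Σx)²/n = 3740 − 3698 = 42
Sxy = Σxy − (Σx)(Σy)/n = 1382.5 − 1333 = 49.5
Syy = Σy² − (Σy)²/n = 549.28 − 480.5 = 68.78
R² = Sxy²/(Sxx·Syy) = (49.5)²/(42·68.78) = 0.848201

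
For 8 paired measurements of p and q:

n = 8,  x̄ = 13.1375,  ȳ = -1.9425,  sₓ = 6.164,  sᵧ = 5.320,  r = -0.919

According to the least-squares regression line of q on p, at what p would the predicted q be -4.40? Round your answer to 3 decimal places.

b = r · sᵧ/sₓ = -0.919 · 5.32/6.164 = -0.793167
a = ȳ − b·x̄ = -1.9425 − (-0.793167)·13.1375 = 8.477729
Set a + b·x = -4.40: x = (-4.40 − 8.477729) / (-0.793167) = 16.235840

16.236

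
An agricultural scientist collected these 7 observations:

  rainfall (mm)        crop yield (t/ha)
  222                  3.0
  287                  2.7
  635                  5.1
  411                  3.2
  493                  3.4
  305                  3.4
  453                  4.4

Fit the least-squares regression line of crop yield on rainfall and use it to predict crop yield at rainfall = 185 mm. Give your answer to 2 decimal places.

n = 7, Σx = 2806, Σy = 25.2, Σxy = 10701, Σx² = 1245082
Sxx = Σx² − (Σx)²/n = 1245082 − 1124805.142857 = 120276.857143
Sxy = Σxy − (Σx)(Σy)/n = 10701 − 10101.6 = 599.4
b = Sxy/Sxx = 599.4/120276.857143 = 0.004984
a = ȳ − b·x̄ = 3.6 − 0.004984·400.857143 = 1.602327
ŷ(185) = a + b·185 = 1.602327 + 0.004984·185 = 2.524275

2.52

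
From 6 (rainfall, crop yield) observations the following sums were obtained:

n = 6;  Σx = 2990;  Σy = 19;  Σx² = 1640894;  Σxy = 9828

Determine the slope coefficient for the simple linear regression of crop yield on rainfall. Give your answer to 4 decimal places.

Sxx = Σx² − (Σx)²/n = 1640894 − 1490016.666667 = 150877.333333
Sxy = Σxy − (Σx)(Σy)/n = 9828 − 9468.333333 = 359.666667
b = Sxy/Sxx = 359.666667/150877.333333 = 0.002384

0.0024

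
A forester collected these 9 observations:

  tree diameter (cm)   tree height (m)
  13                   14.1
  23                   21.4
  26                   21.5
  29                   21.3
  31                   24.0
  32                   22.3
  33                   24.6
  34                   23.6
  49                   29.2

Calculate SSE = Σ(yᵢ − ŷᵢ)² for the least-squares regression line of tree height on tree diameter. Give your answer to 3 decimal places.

10.485

n = 9, Σx = 270, Σy = 202, Σxy = 6354.8, Σx² = 8846, Σy² = 4660.76
Sxx = Σx² − (Σx)²/n = 8846 − 8100 = 746
Sxy = Σxy − (Σx)(Σy)/n = 6354.8 − 6060 = 294.8
Syy = Σy² − (Σy)²/n = 4660.76 − 4533.777778 = 126.982222
b = Sxy/Sxx = 294.8/746 = 0.395174
SSE = Syy − b·Sxy = 126.982222 − 0.395174·294.8 = 10.484850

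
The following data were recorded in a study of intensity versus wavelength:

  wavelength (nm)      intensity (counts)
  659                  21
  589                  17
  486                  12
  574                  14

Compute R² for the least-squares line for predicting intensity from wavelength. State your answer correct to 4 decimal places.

n = 4, Σx = 2308, Σy = 64, Σxy = 37720, Σx² = 1346874, Σy² = 1070
Sxx = Σx² − (Σx)²/n = 1346874 − 1331716 = 15158
Sxy = Σxy − (Σx)(Σy)/n = 37720 − 36928 = 792
Syy = Σy² − (Σy)²/n = 1070 − 1024 = 46
R² = Sxy²/(Sxx·Syy) = (792)²/(15158·46) = 0.899602

0.8996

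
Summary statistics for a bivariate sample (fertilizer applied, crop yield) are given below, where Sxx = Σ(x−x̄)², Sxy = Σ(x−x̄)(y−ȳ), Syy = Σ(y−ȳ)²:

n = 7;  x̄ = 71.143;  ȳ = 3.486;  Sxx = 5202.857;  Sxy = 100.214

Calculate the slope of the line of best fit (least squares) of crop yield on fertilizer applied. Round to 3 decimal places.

0.019

b = Sxy/Sxx = 100.214/5202.857 = 0.019261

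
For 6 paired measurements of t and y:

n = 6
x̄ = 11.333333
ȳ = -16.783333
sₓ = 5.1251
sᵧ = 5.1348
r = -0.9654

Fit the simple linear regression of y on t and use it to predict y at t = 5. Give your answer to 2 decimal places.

b = r · sᵧ/sₓ = -0.9654 · 5.1348/5.1251 = -0.967227
a = ȳ − b·x̄ = -16.783333 − (-0.967227)·11.333333 = -5.821426
ŷ(5) = a + b·5 = -5.821426 + (-0.967227)·5 = -10.657561

-10.66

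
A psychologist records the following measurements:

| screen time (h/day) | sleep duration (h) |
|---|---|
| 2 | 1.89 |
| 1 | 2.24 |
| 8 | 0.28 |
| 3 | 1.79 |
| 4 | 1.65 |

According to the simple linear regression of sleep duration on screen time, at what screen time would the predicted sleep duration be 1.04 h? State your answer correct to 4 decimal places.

n = 5, Σx = 18, Σy = 7.85, Σxy = 20.23, Σx² = 94
Sxx = Σx² − (Σx)²/n = 94 − 64.8 = 29.2
Sxy = Σxy − (Σx)(Σy)/n = 20.23 − 28.26 = -8.03
b = Sxy/Sxx = -8.03/29.2 = -0.275
a = ȳ − b·x̄ = 1.57 − (-0.275)·3.6 = 2.56
Set a + b·x = 1.04: x = (1.04 − 2.56) / (-0.275) = 5.527273

5.5273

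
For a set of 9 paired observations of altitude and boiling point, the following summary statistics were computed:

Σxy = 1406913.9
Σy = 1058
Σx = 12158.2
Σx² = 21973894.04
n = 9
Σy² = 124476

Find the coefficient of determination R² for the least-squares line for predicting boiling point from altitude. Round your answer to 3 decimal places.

Sxx = Σx² − (Σx)²/n = 21973894.04 − 16424647.471111 = 5549246.568889
Sxy = Σxy − (Σx)(Σy)/n = 1406913.9 − 1429263.955556 = -22350.055556
Syy = Σy² − (Σy)²/n = 124476 − 124373.777778 = 102.222222
R² = Sxy²/(Sxx·Syy) = (-22350.055556)²/(5549246.568889·102.222222) = 0.880598

0.881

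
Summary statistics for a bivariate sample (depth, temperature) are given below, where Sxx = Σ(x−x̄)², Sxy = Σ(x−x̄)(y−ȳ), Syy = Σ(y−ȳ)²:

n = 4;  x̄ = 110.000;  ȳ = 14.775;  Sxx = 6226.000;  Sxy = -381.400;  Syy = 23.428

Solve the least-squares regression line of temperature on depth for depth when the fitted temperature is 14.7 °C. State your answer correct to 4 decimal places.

b = Sxy/Sxx = -381.4/6226 = -0.061259
a = ȳ − b·x̄ = 14.775 − (-0.061259)·110 = 21.513516
Set a + b·x = 14.7: x = (14.7 − 21.513516) / (-0.061259) = 111.224305

111.2243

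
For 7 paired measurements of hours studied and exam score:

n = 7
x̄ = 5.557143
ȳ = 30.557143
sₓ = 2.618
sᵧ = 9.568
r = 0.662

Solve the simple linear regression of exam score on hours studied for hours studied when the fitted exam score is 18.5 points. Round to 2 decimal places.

0.57

b = r · sᵧ/sₓ = 0.662 · 9.568/2.618 = 2.419410
a = ȳ − b·x̄ = 30.557143 − 2.419410·5.557143 = 17.112134
Set a + b·x = 18.5: x = (18.5 − 17.112134) / 2.419410 = 0.573638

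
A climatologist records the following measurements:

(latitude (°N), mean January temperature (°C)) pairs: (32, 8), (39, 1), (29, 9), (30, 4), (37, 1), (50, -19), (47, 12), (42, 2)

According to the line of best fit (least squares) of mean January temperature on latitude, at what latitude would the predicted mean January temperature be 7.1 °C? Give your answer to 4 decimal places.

n = 8, Σx = 306, Σy = 18, Σxy = 411, Σx² = 12128
Sxx = Σx² − (Σx)²/n = 12128 − 11704.5 = 423.5
Sxy = Σxy − (Σx)(Σy)/n = 411 − 688.5 = -277.5
b = Sxy/Sxx = -277.5/423.5 = -0.655254
a = ȳ − b·x̄ = 2.25 − (-0.655254)·38.25 = 27.313459
Set a + b·x = 7.1: x = (7.1 − 27.313459) / (-0.655254) = 30.848288

30.8483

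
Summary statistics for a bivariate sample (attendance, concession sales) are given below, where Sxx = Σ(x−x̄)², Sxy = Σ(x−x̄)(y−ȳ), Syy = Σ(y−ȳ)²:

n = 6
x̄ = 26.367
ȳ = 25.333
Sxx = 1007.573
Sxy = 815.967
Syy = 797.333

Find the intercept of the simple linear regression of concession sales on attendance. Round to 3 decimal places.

3.980

b = Sxy/Sxx = 815.967/1007.573 = 0.809834
a = ȳ − b·x̄ = 25.333 − 0.809834·26.367 = 3.980104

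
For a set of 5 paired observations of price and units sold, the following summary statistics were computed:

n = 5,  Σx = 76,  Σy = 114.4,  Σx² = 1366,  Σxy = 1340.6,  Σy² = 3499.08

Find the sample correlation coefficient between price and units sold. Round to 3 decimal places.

-0.924

Sxx = Σx² − (Σx)²/n = 1366 − 1155.2 = 210.8
Sxy = Σxy − (Σx)(Σy)/n = 1340.6 − 1738.88 = -398.28
Syy = Σy² − (Σy)²/n = 3499.08 − 2617.472 = 881.608
r = Sxy/√(Sxx·Syy) = -398.28/√(185842.9664) = -398.28/431.095078 = -0.923880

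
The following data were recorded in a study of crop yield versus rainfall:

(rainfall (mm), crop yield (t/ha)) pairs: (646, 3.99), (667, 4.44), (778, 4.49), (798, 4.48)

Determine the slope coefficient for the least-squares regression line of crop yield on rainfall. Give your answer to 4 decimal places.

n = 4, Σx = 2889, Σy = 17.4, Σxy = 12607.28, Σx² = 2104293
Sxx = Σx² − (Σx)²/n = 2104293 − 2086580.25 = 17712.75
Sxy = Σxy − (Σx)(Σy)/n = 12607.28 − 12567.15 = 40.13
b = Sxy/Sxx = 40.13/17712.75 = 0.002266

0.0023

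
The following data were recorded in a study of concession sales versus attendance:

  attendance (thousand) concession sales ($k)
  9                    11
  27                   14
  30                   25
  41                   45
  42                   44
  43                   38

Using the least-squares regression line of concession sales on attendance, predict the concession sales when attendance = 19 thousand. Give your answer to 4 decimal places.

16.0465

n = 6, Σx = 192, Σy = 177, Σxy = 6554, Σx² = 7004
Sxx = Σx² − (Σx)²/n = 7004 − 6144 = 860
Sxy = Σxy − (Σx)(Σy)/n = 6554 − 5664 = 890
b = Sxy/Sxx = 890/860 = 1.034884
a = ȳ − b·x̄ = 29.5 − 1.034884·32 = -3.616279
ŷ(19) = a + b·19 = -3.616279 + 1.034884·19 = 16.046512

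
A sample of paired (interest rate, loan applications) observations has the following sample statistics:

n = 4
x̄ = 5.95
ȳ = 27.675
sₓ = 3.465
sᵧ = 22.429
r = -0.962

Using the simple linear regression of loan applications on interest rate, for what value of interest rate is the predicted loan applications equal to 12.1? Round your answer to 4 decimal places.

b = r · sᵧ/sₓ = -0.962 · 22.429/3.465 = -6.227041
a = ȳ − b·x̄ = 27.675 − (-6.227041)·5.95 = 64.725896
Set a + b·x = 12.1: x = (12.1 − 64.725896) / (-6.227041) = 8.451188

8.4512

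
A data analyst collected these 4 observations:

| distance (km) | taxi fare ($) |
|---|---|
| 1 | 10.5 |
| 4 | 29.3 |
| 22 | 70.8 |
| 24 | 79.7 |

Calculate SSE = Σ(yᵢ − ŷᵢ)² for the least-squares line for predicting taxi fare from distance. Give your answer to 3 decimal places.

62.474

n = 4, Σx = 51, Σy = 190.3, Σxy = 3598.1, Σx² = 1077, Σy² = 12333.47
Sxx = Σx² − (Σx)²/n = 1077 − 650.25 = 426.75
Sxy = Σxy − (Σx)(Σy)/n = 3598.1 − 2426.325 = 1171.775
Syy = Σy² − (Σy)²/n = 12333.47 − 9053.5225 = 3279.9475
b = Sxy/Sxx = 1171.775/426.75 = 2.745811
SSE = Syy − b·Sxy = 3279.9475 − 2.745811·1171.775 = 62.474388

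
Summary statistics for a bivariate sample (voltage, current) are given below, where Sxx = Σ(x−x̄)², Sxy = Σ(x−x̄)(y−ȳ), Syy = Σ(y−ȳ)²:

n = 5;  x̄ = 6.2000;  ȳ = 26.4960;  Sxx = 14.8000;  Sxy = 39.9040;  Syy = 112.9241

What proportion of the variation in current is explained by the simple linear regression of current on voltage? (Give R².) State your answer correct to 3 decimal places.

0.953

R² = Sxy²/(Sxx·Syy) = (39.904)²/(14.8·112.9241) = 0.952762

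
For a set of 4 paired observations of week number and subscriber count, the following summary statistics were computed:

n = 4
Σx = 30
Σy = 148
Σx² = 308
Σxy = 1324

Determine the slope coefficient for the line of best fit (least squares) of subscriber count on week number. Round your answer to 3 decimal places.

Sxx = Σx² − (Σx)²/n = 308 − 225 = 83
Sxy = Σxy − (Σx)(Σy)/n = 1324 − 1110 = 214
b = Sxy/Sxx = 214/83 = 2.578313

2.578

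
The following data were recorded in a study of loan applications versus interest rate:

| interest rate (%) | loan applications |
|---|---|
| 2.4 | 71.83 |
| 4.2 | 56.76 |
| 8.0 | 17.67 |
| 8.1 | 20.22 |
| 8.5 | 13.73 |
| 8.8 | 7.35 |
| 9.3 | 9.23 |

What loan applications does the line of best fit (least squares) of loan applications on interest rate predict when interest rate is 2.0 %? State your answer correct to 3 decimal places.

76.504

n = 7, Σx = 49.3, Σy = 196.79, Σxy = 983.15, Σx² = 389.19
Sxx = Σx² − (Σx)²/n = 389.19 − 347.212857 = 41.977143
Sxy = Σxy − (Σx)(Σy)/n = 983.15 − 1385.963857 = -402.813857
b = Sxy/Sxx = -402.813857/41.977143 = -9.596028
a = ȳ − b·x̄ = 28.112857 − (-9.596028)·7.042857 = 95.696315
ŷ(2.0) = a + b·2.0 = 95.696315 + (-9.596028)·2 = 76.504258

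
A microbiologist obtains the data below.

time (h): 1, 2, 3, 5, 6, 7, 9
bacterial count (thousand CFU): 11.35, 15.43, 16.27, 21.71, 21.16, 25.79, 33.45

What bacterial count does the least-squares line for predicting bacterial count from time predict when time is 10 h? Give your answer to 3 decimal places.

33.974

n = 7, Σx = 33, Σy = 145.16, Σxy = 808.11, Σx² = 205
Sxx = Σx² − (Σx)²/n = 205 − 155.571429 = 49.428571
Sxy = Σxy − (Σx)(Σy)/n = 808.11 − 684.325714 = 123.784286
b = Sxy/Sxx = 123.784286/49.428571 = 2.504306
a = ȳ − b·x̄ = 20.737143 − 2.504306·4.714286 = 8.931127
ŷ(10) = a + b·10 = 8.931127 + 2.504306·10 = 33.974191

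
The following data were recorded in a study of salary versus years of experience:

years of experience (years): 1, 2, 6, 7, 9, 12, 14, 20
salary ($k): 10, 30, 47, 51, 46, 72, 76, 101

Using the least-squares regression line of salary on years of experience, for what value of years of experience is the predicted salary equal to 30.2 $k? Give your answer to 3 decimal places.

n = 8, Σx = 71, Σy = 433, Σxy = 5071, Σx² = 911
Sxx = Σx² − (Σx)²/n = 911 − 630.125 = 280.875
Sxy = Σxy − (Σx)(Σy)/n = 5071 − 3842.875 = 1228.125
b = Sxy/Sxx = 1228.125/280.875 = 4.372497
a = ȳ − b·x̄ = 54.125 − 4.372497·8.875 = 15.319092
Set a + b·x = 30.2: x = (30.2 − 15.319092) / 4.372497 = 3.403298

3.403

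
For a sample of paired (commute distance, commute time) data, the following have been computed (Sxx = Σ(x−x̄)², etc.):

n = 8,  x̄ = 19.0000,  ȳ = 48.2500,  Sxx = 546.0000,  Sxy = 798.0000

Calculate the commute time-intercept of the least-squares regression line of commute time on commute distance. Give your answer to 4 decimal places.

b = Sxy/Sxx = 798/546 = 1.461538
a = ȳ − b·x̄ = 48.25 − 1.461538·19 = 20.480769

20.4808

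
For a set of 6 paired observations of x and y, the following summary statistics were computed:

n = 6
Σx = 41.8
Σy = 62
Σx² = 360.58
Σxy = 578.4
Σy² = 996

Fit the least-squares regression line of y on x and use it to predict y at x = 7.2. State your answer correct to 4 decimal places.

10.8260

Sxx = Σx² − (Σx)²/n = 360.58 − 291.206667 = 69.373333
Sxy = Σxy − (Σx)(Σy)/n = 578.4 − 431.933333 = 146.466667
b = Sxy/Sxx = 146.466667/69.373333 = 2.111282
a = ȳ − b·x̄ = 10.333333 − 2.111282·6.966667 = -4.375264
ŷ(7.2) = a + b·7.2 = -4.375264 + 2.111282·7.2 = 10.825966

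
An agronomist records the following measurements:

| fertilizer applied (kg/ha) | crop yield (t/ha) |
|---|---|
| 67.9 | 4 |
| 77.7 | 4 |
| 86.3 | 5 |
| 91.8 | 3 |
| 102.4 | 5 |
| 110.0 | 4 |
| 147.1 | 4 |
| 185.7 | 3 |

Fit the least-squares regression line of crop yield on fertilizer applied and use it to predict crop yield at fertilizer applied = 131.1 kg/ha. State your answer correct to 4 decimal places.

n = 8, Σx = 868.9, Σy = 32, Σxy = 3386.8, Σx² = 105231.29
Sxx = Σx² − (Σx)²/n = 105231.29 − 94373.40125 = 10857.88875
Sxy = Σxy − (Σx)(Σy)/n = 3386.8 − 3475.6 = -88.8
b = Sxy/Sxx = -88.8/10857.88875 = -0.008178
a = ȳ − b·x̄ = 4 − (-0.008178)·108.6125 = 4.888275
ŷ(131.1) = a + b·131.1 = 4.888275 + (-0.008178)·131.1 = 3.816089

3.8161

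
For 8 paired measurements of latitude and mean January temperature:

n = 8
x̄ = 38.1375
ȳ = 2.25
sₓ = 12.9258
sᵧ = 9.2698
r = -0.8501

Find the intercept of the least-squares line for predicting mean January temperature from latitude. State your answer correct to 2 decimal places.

25.50

b = r · sᵧ/sₓ = -0.8501 · 9.2698/12.9258 = -0.609653
a = ȳ − b·x̄ = 2.25 − (-0.609653)·38.1375 = 25.500654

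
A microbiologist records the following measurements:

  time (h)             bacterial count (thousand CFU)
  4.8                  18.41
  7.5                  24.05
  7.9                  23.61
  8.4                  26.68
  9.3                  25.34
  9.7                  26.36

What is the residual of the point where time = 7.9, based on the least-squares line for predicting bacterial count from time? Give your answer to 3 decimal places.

n = 6, Σx = 47.6, Σy = 144.45, Σxy = 1170.728, Σx² = 392.84
Sxx = Σx² − (Σx)²/n = 392.84 − 377.626667 = 15.213333
Sxy = Σxy − (Σx)(Σy)/n = 1170.728 − 1145.97 = 24.758
b = Sxy/Sxx = 24.758/15.213333 = 1.627388
a = ȳ − b·x̄ = 24.075 − 1.627388·7.933333 = 11.164387
ŷ(7.9) = 11.164387 + 1.627388·7.9 = 24.020754
residual = y − ŷ = 23.61 − 24.020754 = -0.410754

-0.411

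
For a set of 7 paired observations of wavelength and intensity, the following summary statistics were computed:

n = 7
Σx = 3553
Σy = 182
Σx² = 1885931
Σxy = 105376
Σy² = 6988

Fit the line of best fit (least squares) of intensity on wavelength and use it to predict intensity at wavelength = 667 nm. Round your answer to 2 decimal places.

Sxx = Σx² − (Σx)²/n = 1885931 − 1803401.285714 = 82529.714286
Sxy = Σxy − (Σx)(Σy)/n = 105376 − 92378 = 12998
b = Sxy/Sxx = 12998/82529.714286 = 0.157495
a = ȳ − b·x̄ = 26 − 0.157495·507.571429 = -53.939855
ŷ(667) = a + b·667 = -53.939855 + 0.157495·667 = 51.109169

51.11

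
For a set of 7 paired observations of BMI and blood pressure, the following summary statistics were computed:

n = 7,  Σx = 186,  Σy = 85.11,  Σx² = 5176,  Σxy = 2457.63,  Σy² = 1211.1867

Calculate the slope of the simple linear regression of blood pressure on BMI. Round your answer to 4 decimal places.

Sxx = Σx² − (Σx)²/n = 5176 − 4942.285714 = 233.714286
Sxy = Σxy − (Σx)(Σy)/n = 2457.63 − 2261.494286 = 196.135714
b = Sxy/Sxx = 196.135714/233.714286 = 0.839211

0.8392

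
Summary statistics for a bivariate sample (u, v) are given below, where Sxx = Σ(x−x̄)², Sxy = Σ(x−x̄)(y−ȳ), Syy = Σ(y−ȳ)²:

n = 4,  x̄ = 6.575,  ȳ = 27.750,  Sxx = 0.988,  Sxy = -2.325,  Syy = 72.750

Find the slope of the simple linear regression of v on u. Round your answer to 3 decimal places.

-2.353

b = Sxy/Sxx = -2.325/0.988 = -2.353239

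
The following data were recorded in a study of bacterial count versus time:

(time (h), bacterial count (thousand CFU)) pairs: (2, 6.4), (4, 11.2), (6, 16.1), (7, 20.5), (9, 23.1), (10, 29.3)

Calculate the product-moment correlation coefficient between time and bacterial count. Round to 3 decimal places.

0.989

n = 6, Σx = 38, Σy = 106.6, Σxy = 798.6, Σx² = 286, Σy² = 2237.96
Sxx = Σx² − (Σx)²/n = 286 − 240.666667 = 45.333333
Sxy = Σxy − (Σx)(Σy)/n = 798.6 − 675.133333 = 123.466667
Syy = Σy² − (Σy)²/n = 2237.96 − 1893.926667 = 344.033333
r = Sxy/√(Sxx·Syy) = 123.466667/√(15596.177778) = 123.466667/124.884658 = 0.988646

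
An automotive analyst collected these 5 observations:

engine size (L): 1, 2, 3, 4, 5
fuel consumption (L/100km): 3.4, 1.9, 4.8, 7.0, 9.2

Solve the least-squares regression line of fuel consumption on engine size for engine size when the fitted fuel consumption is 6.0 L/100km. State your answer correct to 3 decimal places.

n = 5, Σx = 15, Σy = 26.3, Σxy = 95.6, Σx² = 55
Sxx = Σx² − (Σx)²/n = 55 − 45 = 10
Sxy = Σxy − (Σx)(Σy)/n = 95.6 − 78.9 = 16.7
b = Sxy/Sxx = 16.7/10 = 1.67
a = ȳ − b·x̄ = 5.26 − 1.67·3 = 0.25
Set a + b·x = 6.0: x = (6.0 − 0.25) / 1.67 = 3.443114

3.443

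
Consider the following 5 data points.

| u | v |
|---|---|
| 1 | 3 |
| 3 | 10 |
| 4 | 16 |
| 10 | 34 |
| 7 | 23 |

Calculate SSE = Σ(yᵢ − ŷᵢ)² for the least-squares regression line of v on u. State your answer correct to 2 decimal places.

n = 5, Σx = 25, Σy = 86, Σxy = 598, Σx² = 175, Σy² = 2050
Sxx = Σx² − (Σx)²/n = 175 − 125 = 50
Sxy = Σxy − (Σx)(Σy)/n = 598 − 430 = 168
Syy = Σy² − (Σy)²/n = 2050 − 1479.2 = 570.8
b = Sxy/Sxx = 168/50 = 3.36
SSE = Syy − b·Sxy = 570.8 − 3.36·168 = 6.32

6.32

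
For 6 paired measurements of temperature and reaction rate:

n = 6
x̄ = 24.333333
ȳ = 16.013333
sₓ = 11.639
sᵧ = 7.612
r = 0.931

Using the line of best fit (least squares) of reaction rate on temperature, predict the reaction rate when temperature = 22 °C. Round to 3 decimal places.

14.593

b = r · sᵧ/sₓ = 0.931 · 7.612/11.639 = 0.608882
a = ȳ − b·x̄ = 16.013333 − 0.608882·24.333333 = 1.197216
ŷ(22) = a + b·22 = 1.197216 + 0.608882·22 = 14.592610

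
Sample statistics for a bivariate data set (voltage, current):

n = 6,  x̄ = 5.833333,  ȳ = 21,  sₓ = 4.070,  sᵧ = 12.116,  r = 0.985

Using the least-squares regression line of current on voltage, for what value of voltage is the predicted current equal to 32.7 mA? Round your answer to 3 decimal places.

b = r · sᵧ/sₓ = 0.985 · 12.116/4.07 = 2.932251
a = ȳ − b·x̄ = 21 − 2.932251·5.833333 = 3.895206
Set a + b·x = 32.7: x = (32.7 − 3.895206) / 2.932251 = 9.823442

9.823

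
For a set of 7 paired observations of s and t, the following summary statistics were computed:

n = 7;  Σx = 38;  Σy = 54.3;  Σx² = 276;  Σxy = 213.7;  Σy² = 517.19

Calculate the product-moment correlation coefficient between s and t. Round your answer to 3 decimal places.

Sxx = Σx² − (Σx)²/n = 276 − 206.285714 = 69.714286
Sxy = Σxy − (Σx)(Σy)/n = 213.7 − 294.771429 = -81.071429
Syy = Σy² − (Σy)²/n = 517.19 − 421.212857 = 95.977143
r = Sxy/√(Sxx·Syy) = -81.071429/√(6690.977959) = -81.071429/81.798398 = -0.991113

-0.991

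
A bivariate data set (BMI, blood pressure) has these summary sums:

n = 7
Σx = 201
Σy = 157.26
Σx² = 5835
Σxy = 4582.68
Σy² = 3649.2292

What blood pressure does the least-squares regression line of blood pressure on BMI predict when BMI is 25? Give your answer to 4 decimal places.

18.5381

Sxx = Σx² − (Σx)²/n = 5835 − 5771.571429 = 63.428571
Sxy = Σxy − (Σx)(Σy)/n = 4582.68 − 4515.608571 = 67.071429
b = Sxy/Sxx = 67.071429/63.428571 = 1.057432
a = ȳ − b·x̄ = 22.465714 − 1.057432·28.714286 = -7.897703
ŷ(25) = a + b·25 = -7.897703 + 1.057432·25 = 18.538108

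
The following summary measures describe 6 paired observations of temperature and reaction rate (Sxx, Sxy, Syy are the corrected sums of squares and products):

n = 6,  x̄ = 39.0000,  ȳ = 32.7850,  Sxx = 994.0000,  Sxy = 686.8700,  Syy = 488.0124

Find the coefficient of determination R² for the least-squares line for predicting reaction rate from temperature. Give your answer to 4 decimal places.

0.9726

R² = Sxy²/(Sxx·Syy) = (686.87)²/(994·488.0124) = 0.972595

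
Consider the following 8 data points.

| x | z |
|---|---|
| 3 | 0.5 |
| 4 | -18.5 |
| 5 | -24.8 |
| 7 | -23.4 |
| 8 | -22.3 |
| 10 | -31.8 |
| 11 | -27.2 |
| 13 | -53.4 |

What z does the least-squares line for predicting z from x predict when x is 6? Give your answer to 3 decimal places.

-19.228

n = 8, Σx = 61, Σy = -200.9, Σxy = -1850.1, Σx² = 553
Sxx = Σx² − (Σx)²/n = 553 − 465.125 = 87.875
Sxy = Σxy − (Σx)(Σy)/n = -1850.1 − (-1531.8625) = -318.2375
b = Sxy/Sxx = -318.2375/87.875 = -3.621479
a = ȳ − b·x̄ = -25.1125 − (-3.621479)·7.625 = 2.501280
ŷ(6) = a + b·6 = 2.501280 + (-3.621479)·6 = -19.227596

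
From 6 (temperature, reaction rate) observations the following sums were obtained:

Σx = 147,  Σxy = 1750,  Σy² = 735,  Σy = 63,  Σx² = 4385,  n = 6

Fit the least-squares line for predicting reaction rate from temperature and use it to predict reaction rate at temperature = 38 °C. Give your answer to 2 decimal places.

Sxx = Σx² − (Σx)²/n = 4385 − 3601.5 = 783.5
Sxy = Σxy − (Σx)(Σy)/n = 1750 − 1543.5 = 206.5
b = Sxy/Sxx = 206.5/783.5 = 0.263561
a = ȳ − b·x̄ = 10.5 − 0.263561·24.5 = 4.042757
ŷ(38) = a + b·38 = 4.042757 + 0.263561·38 = 14.058073

14.06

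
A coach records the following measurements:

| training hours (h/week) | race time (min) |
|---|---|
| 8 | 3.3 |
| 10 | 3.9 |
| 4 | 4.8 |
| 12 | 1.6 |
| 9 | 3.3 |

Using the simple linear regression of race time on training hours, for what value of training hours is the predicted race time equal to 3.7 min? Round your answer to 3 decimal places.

7.649

n = 5, Σx = 43, Σy = 16.9, Σxy = 133.5, Σx² = 405
Sxx = Σx² − (Σx)²/n = 405 − 369.8 = 35.2
Sxy = Σxy − (Σx)(Σy)/n = 133.5 − 145.34 = -11.84
b = Sxy/Sxx = -11.84/35.2 = -0.336364
a = ȳ − b·x̄ = 3.38 − (-0.336364)·8.6 = 6.272727
Set a + b·x = 3.7: x = (3.7 − 6.272727) / (-0.336364) = 7.648649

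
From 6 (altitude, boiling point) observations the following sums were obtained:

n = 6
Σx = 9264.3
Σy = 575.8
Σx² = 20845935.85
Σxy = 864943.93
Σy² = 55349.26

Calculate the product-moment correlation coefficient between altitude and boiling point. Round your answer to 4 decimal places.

Sxx = Σx² − (Σx)²/n = 20845935.85 − 14304542.415 = 6541393.435
Sxy = Σxy − (Σx)(Σy)/n = 864943.93 − 889063.99 = -24120.06
Syy = Σy² − (Σy)²/n = 55349.26 − 55257.606667 = 91.653333
r = Sxy/√(Sxx·Syy) = -24120.06/√(599540512.962533) = -24120.06/24485.516392 = -0.985075

-0.9851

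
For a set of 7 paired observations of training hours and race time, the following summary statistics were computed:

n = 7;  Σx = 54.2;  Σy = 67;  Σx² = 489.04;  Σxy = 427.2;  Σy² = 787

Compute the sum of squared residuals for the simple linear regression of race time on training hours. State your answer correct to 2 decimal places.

Sxx = Σx² − (Σx)²/n = 489.04 − 419.662857 = 69.377143
Sxy = Σxy − (Σx)(Σy)/n = 427.2 − 518.771429 = -91.571429
Syy = Σy² − (Σy)²/n = 787 − 641.285714 = 145.714286
b = Sxy/Sxx = -91.571429/69.377143 = -1.319908
SSE = Syy − b·Sxy = 145.714286 − (-1.319908)·(-91.571429) = 24.848447

24.85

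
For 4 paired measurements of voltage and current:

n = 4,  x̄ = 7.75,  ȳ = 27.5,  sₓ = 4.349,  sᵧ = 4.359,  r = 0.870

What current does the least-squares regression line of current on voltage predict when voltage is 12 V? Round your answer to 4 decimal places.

31.2060

b = r · sᵧ/sₓ = 0.87 · 4.359/4.349 = 0.872000
a = ȳ − b·x̄ = 27.5 − 0.872000·7.75 = 20.741996
ŷ(12) = a + b·12 = 20.741996 + 0.872000·12 = 31.206002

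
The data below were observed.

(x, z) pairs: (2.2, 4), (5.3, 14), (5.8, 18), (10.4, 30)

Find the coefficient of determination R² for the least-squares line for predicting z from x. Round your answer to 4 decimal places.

0.9861

n = 4, Σx = 23.7, Σy = 66, Σxy = 499.4, Σx² = 174.73, Σy² = 1436
Sxx = Σx² − (Σx)²/n = 174.73 − 140.4225 = 34.3075
Sxy = Σxy − (Σx)(Σy)/n = 499.4 − 391.05 = 108.35
Syy = Σy² − (Σy)²/n = 1436 − 1089 = 347
R² = Sxy²/(Sxx·Syy) = (108.35)²/(34.3075·347) = 0.986142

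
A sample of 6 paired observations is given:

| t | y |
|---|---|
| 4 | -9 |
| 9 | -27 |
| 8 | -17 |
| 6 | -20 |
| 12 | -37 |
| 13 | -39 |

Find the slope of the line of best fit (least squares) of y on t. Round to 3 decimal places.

-3.281

n = 6, Σx = 52, Σy = -149, Σxy = -1486, Σx² = 510
Sxx = Σx² − (Σx)²/n = 510 − 450.666667 = 59.333333
Sxy = Σxy − (Σx)(Σy)/n = -1486 − (-1291.333333) = -194.666667
b = Sxy/Sxx = -194.666667/59.333333 = -3.280899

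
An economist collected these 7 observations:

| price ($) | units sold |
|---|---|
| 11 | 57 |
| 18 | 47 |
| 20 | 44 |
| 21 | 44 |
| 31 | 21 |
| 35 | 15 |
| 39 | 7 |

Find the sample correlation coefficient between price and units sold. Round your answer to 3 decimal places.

-0.995

n = 7, Σx = 175, Σy = 235, Σxy = 4726, Σx² = 4993, Σy² = 10045
Sxx = Σx² − (Σx)²/n = 4993 − 4375 = 618
Sxy = Σxy − (Σx)(Σy)/n = 4726 − 5875 = -1149
Syy = Σy² − (Σy)²/n = 10045 − 7889.285714 = 2155.714286
r = Sxy/√(Sxx·Syy) = -1149/√(1332231.428571) = -1149/1154.223301 = -0.995475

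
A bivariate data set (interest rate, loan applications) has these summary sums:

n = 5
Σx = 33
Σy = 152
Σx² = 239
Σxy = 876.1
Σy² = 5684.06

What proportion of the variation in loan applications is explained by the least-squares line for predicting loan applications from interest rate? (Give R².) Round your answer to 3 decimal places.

Sxx = Σx² − (Σx)²/n = 239 − 217.8 = 21.2
Sxy = Σxy − (Σx)(Σy)/n = 876.1 − 1003.2 = -127.1
Syy = Σy² − (Σy)²/n = 5684.06 − 4620.8 = 1063.26
R² = Sxy²/(Sxx·Syy) = (-127.1)²/(21.2·1063.26) = 0.716664

0.717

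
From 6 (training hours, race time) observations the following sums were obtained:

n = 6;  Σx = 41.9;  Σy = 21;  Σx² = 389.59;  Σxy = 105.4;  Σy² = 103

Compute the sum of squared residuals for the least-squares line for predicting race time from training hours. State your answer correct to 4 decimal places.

11.9560

Sxx = Σx² − (Σx)²/n = 389.59 − 292.601667 = 96.988333
Sxy = Σxy − (Σx)(Σy)/n = 105.4 − 146.65 = -41.25
Syy = Σy² − (Σy)²/n = 103 − 73.5 = 29.5
b = Sxy/Sxx = -41.25/96.988333 = -0.425309
SSE = Syy − b·Sxy = 29.5 − (-0.425309)·(-41.25) = 11.956008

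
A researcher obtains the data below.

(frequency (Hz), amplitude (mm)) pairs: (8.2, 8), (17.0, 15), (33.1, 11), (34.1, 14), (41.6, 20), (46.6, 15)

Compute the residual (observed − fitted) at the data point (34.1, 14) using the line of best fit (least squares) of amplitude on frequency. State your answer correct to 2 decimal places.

n = 6, Σx = 180.6, Σy = 83, Σxy = 2693.1, Σx² = 6516.78
Sxx = Σx² − (Σx)²/n = 6516.78 − 5436.06 = 1080.72
Sxy = Σxy − (Σx)(Σy)/n = 2693.1 − 2498.3 = 194.8
b = Sxy/Sxx = 194.8/1080.72 = 0.180250
a = ȳ − b·x̄ = 13.833333 − 0.180250·30.1 = 8.407802
ŷ(34.1) = 8.407802 + 0.180250·34.1 = 14.554334
residual = y − ŷ = 14 − 14.554334 = -0.554334

-0.55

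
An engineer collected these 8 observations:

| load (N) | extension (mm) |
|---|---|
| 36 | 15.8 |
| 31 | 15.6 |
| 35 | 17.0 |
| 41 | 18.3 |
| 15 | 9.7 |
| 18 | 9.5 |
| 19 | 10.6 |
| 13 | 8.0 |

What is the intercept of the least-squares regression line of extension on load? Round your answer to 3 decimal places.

n = 8, Σx = 208, Σy = 104.5, Σxy = 3019.6, Σx² = 6242
Sxx = Σx² − (Σx)²/n = 6242 − 5408 = 834
Sxy = Σxy − (Σx)(Σy)/n = 3019.6 − 2717 = 302.6
b = Sxy/Sxx = 302.6/834 = 0.362830
a = ȳ − b·x̄ = 13.0625 − 0.362830·26 = 3.628927

3.629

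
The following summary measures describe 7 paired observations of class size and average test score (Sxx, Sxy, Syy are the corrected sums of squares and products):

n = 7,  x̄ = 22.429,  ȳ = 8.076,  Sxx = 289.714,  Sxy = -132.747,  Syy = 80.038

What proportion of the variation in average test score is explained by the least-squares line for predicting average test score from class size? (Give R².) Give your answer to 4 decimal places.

R² = Sxy²/(Sxx·Syy) = (-132.747)²/(289.714·80.038) = 0.759948

0.7599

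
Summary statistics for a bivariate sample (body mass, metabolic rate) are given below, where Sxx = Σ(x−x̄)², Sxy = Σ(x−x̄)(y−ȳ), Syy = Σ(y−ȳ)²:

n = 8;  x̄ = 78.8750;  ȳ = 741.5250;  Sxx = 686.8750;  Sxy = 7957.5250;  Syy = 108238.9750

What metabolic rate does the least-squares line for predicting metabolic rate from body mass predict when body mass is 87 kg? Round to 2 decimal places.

b = Sxy/Sxx = 7957.525/686.875 = 11.585114
a = ȳ − b·x̄ = 741.525 − 11.585114·78.875 = -172.250846
ŷ(87) = a + b·87 = -172.250846 + 11.585114·87 = 835.654049

835.65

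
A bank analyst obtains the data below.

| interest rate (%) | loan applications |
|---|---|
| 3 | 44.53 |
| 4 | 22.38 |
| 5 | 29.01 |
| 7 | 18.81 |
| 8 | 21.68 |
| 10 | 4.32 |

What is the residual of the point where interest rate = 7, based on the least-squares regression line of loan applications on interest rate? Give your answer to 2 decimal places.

n = 6, Σx = 37, Σy = 140.73, Σxy = 716.47, Σx² = 263
Sxx = Σx² − (Σx)²/n = 263 − 228.166667 = 34.833333
Sxy = Σxy − (Σx)(Σy)/n = 716.47 − 867.835 = -151.365
b = Sxy/Sxx = -151.365/34.833333 = -4.345407
a = ȳ − b·x̄ = 23.455 − (-4.345407)·6.166667 = 50.251675
ŷ(7) = 50.251675 + (-4.345407)·7 = 19.833828
residual = y − ŷ = 18.81 − 19.833828 = -1.023828

-1.02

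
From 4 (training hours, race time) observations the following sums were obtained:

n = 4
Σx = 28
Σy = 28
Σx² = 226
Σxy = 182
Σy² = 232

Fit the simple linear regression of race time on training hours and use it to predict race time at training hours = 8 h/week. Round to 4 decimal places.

Sxx = Σx² − (Σx)²/n = 226 − 196 = 30
Sxy = Σxy − (Σx)(Σy)/n = 182 − 196 = -14
b = Sxy/Sxx = -14/30 = -0.466667
a = ȳ − b·x̄ = 7 − (-0.466667)·7 = 10.266667
ŷ(8) = a + b·8 = 10.266667 + (-0.466667)·8 = 6.533333

6.5333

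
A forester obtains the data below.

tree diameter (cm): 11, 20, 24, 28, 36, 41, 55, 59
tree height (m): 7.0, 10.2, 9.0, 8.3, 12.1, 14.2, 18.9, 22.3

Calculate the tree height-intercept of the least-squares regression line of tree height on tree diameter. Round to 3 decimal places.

n = 8, Σx = 274, Σy = 102, Σxy = 4102.4, Σx² = 11364
Sxx = Σx² − (Σx)²/n = 11364 − 9384.5 = 1979.5
Sxy = Σxy − (Σx)(Σy)/n = 4102.4 − 3493.5 = 608.9
b = Sxy/Sxx = 608.9/1979.5 = 0.307603
a = ȳ − b·x̄ = 12.75 − 0.307603·34.25 = 2.214600

2.215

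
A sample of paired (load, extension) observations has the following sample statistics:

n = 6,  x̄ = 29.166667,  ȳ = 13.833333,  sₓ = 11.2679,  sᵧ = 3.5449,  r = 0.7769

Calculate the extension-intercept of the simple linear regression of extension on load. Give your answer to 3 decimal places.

b = r · sᵧ/sₓ = 0.7769 · 3.5449/11.2679 = 0.244414
a = ȳ − b·x̄ = 13.833333 − 0.244414·29.166667 = 6.704590

6.705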